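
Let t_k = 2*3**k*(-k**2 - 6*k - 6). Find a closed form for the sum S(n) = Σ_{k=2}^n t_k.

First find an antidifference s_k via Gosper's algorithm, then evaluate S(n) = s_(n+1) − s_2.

S(n) = -3*3**n*n**2 - 15*3**n*n - 12*3**n + 90

r(k) = 3*(k**2 + 8*k + 13)/(k**2 + 6*k + 6) after simplifying.
Gosper form: A/B · C(k+1)/C(k) with A=3, B=1, C=k**2 + 6*k + 6.
Set up (3)·f(k+1) − (1)·f(k) − (k**2 + 6*k + 6) = 0.
deg f ≤ 2 (via 0,0,2).
Match coefficients ⇒ f(k) = k*(k + 3)/2.
So s_k = (B(k−1)f/C)·t_k = (k*(k + 3)/(2*(k**2 + 6*k + 6)))·t_k = 3**k*k*(-k - 3).
Check: Δs_k = 2*3**k*(-k**2 - 6*k - 6). ✓
Telescope: S(n) = s_(n+1) − s_(2) = 3**(n + 1)*(-n**2 - 5*n - 4) − (-90) = -3*3**n*n**2 - 15*3**n*n - 12*3**n + 90.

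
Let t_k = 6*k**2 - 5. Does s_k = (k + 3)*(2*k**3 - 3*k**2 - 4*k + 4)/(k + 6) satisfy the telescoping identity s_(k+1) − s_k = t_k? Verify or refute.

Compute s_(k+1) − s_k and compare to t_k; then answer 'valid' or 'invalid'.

s_(k+1) = (2*k**4 + 11*k**3 + 8*k**2 - 17*k - 4)/(k + 7)
s_(k+1) − s_k = 2*(3*k**4 + 33*k**3 + 65*k**2 - 31*k - 54)/(k**2 + 13*k + 42)
(s_(k+1) − s_k) − t_k = 3*(-4*k**3 - 39*k**2 + k + 34)/(k**2 + 13*k + 42)

Invalid: residual 3*(-4*k**3 - 39*k**2 + k + 34)/(k**2 + 13*k + 42) ≠ 0.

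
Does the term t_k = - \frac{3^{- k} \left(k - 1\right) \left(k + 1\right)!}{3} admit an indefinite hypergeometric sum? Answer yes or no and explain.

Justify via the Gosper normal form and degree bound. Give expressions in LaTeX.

Yes. s_k = - 3^{- k} \left(k + 1\right)!.

t_(k+1)/t_k = k*(k + 2)/(3*(k - 1)).
A = k/3 + 2/3, B = 1, C = k - 1.
f must satisfy (k/3 + 2/3)·f(k+1) − (1)·f(k) = k - 1.
Degrees (1,0,1) ⇒ d ≤ 0.
Solving with deg f ≤ 0: f(k) = 3.
R(k) = B(k−1)·f(k)/C(k) = 3/(k - 1); s_k = R·t_k = -factorial(k + 1)/3**k.
Verify: -(k - 1)*factorial(k + 1)/(3*3**k) matches t_k.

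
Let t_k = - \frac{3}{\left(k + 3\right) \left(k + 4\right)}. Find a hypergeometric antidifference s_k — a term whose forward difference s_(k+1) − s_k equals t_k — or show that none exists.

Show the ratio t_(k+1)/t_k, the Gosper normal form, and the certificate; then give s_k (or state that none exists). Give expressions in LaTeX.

s_k = - \frac{k}{k + 3}

Compute t_(k+1)/t_k: get (k + 3)/(k + 5).
Normal form (A,B,C) = (k + 3, k + 5, 1).
Solve (k + 3)·f(k+1) − (k + 4)·f(k) = 1.
d = 1 from the (1,1,0) case.
Match coefficients ⇒ f(k) = k/3.
Then R = B(k−1)f/C = k*(k + 4)/3, so s_k = R(k)·t_k = -k/(k + 3).
Check: Δs_k = -3/(k**2 + 7*k + 12). ✓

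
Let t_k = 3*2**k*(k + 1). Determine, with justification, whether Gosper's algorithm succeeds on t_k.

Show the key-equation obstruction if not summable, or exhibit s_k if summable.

Yes. s_k = 3*2**k*(k - 1).

Ratio r(k) = 2*(k + 2)/(k + 1).
Take A(k)=2, B(k)=1, C(k)=k + 1.
Key eq: (2)·f(k+1) = (1)·f(k) + (k + 1).
Bound: deg f ≤ 1.
A polynomial solution: f(k) = k - 1.
Certificate R = B(k−1)f/C = (k - 1)/(k + 1) gives s_k = 3*2**k*(k - 1).
Check: Δs_k = 3*2**k*(k + 1). ✓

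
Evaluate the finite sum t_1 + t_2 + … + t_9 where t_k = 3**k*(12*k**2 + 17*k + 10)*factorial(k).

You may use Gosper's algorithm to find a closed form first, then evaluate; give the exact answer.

Σ = 8356803436791

r(k) = 3*(12*k**3 + 53*k**2 + 80*k + 39)/(12*k**2 + 17*k + 10) after simplifying.
Factor: A=3*k + 3; B=1; C=k**2 + 17*k/12 + 5/6.
f must satisfy (3*k + 3)·f(k+1) − (1)·f(k) = k**2 + 17*k/12 + 5/6.
From deg A=1, deg B=0, deg C=2: d=1.
A polynomial solution: f(k) = (4*k - 1)/12.
Certificate R = B(k−1)f/C = (4*k - 1)/(12*k**2 + 17*k + 10) gives s_k = 3**k*(4*k - 1)*factorial(k).
Verify: 3**k*(12*k**2 + 17*k + 10)*factorial(k) matches t_k.
Σ_(k=1)^(9) t_k = s_(10) − s_(1) = 8356803436800 − (9) = 8356803436791.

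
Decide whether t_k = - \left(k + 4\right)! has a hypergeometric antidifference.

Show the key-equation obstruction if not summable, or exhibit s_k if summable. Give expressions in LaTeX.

No — t_k has no hypergeometric antidifference.

r(k) = k + 5 after simplifying.
So A=k + 5 and B=1, with C=1.
Key eq: (k + 5)·f(k+1) = (1)·f(k) + (1).
Bound: deg f ≤ -1.
Bound -1 < 0, so the key equation has no polynomial solution.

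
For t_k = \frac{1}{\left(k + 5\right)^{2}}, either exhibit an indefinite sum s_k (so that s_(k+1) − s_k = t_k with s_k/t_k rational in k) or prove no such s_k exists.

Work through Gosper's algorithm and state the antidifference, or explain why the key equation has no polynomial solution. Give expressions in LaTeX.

no hypergeometric antidifference exists

The ratio is (k + 5)**2/(k + 6)**2.
A = k**2 + 10*k + 25, B = k**2 + 12*k + 36, C = 1.
Need (k**2 + 10*k + 25)·f(k+1) − (k**2 + 10*k + 25)·f(k) = 1.
Degrees (2,2,0) ⇒ d ≤ 0.
Put f(k) = c0: A·f(k+1) − B(k−1)·f(k) − C = -1; need -1 = 0 — inconsistent ⇒ no f, not summable.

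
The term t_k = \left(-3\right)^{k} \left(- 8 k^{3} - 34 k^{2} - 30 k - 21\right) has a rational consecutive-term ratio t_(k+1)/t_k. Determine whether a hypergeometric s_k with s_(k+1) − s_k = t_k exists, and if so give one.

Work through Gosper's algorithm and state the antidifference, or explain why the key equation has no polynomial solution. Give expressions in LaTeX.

The ratio is 3*(-8*k**3 - 58*k**2 - 122*k - 93)/(8*k**3 + 34*k**2 + 30*k + 21).
So A=-3 and B=1, with C=k**3 + 17*k**2/4 + 15*k/4 + 21/8.
Need (-3)·f(k+1) − (1)·f(k) = k**3 + 17*k**2/4 + 15*k/4 + 21/8.
Bound: deg f ≤ 3.
Coefficient equations give f(k) = -(2*k**3 + 4*k**2 - 3*k + 3)/8.
R(k) = B(k−1)·f(k)/C(k) = -(2*k**3 + 4*k**2 - 3*k + 3)/(8*k**3 + 34*k**2 + 30*k + 21); s_k = R·t_k = (-3)**k*(2*k**3 + 4*k**2 - 3*k + 3).
Check: Δs_k = (-3)**k*(-8*k**3 - 34*k**2 - 30*k - 21). ✓

s_k = \left(-3\right)^{k} \left(2 k^{3} + 4 k^{2} - 3 k + 3\right)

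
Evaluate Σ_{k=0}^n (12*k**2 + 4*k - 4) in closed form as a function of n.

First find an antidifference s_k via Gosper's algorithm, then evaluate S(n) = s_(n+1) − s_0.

S(n) = 4*n**3 + 8*n**2 - 4

Step 1: r(k) = (k + 3*(k + 1)**2)/(3*k**2 + k - 1).
Take A(k)=1, B(k)=1, C(k)=k**2 + k/3 - 1/3.
Key eq: (1)·f(k+1) = (1)·f(k) + (k**2 + k/3 - 1/3).
d = 3 from the (0,0,2) case.
A polynomial solution: f(k) = k*(k**2 - k - 1)/3.
R(k) = B(k−1)·f(k)/C(k) = k*(k**2 - k - 1)/(3*k**2 + k - 1); s_k = R·t_k = 4*k*(k**2 - k - 1).
Check: Δs_k = 12*k**2 + 4*k - 4. ✓
Telescope: S(n) = s_(n+1) − s_(0) = 4*n**3 + 8*n**2 - 4 − (0) = 4*n**3 + 8*n**2 - 4.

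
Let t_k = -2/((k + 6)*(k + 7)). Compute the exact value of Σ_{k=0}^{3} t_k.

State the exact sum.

Compute t_(k+1)/t_k: get (k + 6)/(k + 8).
So A=k + 6 and B=k + 8, with C=1.
f must satisfy (k + 6)·f(k+1) − (k + 7)·f(k) = 1.
Bound: deg f ≤ 1.
Solving with deg f ≤ 1: f(k) = k/6.
Then R = B(k−1)f/C = k*(k + 7)/6, so s_k = R(k)·t_k = -k/(3*k + 18).
s_(k+1) − s_k = -2/(k**2 + 13*k + 42) = t_k.
Sum = s_(4) − s_(0); s_(4) = -2/15, s_(0) = 0 ⇒ -2/15.

Σ = -2/15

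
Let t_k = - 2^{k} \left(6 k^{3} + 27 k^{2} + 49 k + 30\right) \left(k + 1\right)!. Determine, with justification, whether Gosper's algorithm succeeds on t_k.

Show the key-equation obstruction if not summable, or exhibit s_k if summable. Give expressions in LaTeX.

Yes. s_k = - 2^{k} \left(3 k^{2} + 3 k + 2\right) \left(k + 1\right)!.

t_(k+1)/t_k = 2*(6*k**4 + 57*k**3 + 211*k**2 + 354*k + 224)/(6*k**3 + 27*k**2 + 49*k + 30).
Normal form (A,B,C) = (2*k + 4, 1, k**3 + 9*k**2/2 + 49*k/6 + 5).
Key eq: (2*k + 4)·f(k+1) = (1)·f(k) + (k**3 + 9*k**2/2 + 49*k/6 + 5).
deg f ≤ 2 (via 1,0,3).
Solve for f: f(k) = (3*k**2 + 3*k + 2)/6 (degree 2 ≤ 2).
So s_k = (B(k−1)f/C)·t_k = ((3*k**2 + 3*k + 2)/(6*k**3 + 27*k**2 + 49*k + 30))·t_k = -2**k*(3*k**2 + 3*k + 2)*factorial(k + 1).
Δs = -2**k*(6*k**3 + 27*k**2 + 49*k + 30)*factorial(k + 1), as required.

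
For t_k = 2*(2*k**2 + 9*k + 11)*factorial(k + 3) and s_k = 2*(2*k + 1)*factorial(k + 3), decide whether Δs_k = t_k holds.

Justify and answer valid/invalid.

s_(k+1) = 2*(2*k + 3)*factorial(k + 4)
s_(k+1) − s_k = 2*(2*k**2 + 9*k + 11)*factorial(k + 3)
(s_(k+1) − s_k) − t_k = 0

Valid — Δs_k = t_k.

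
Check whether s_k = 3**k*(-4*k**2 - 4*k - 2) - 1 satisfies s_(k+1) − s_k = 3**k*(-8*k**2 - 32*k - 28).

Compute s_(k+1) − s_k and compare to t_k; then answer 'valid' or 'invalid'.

Valid — Δs_k = t_k.

s_(k+1) = -6*3**k*(2*k + 2*(k + 1)**2 + 3) - 1
s_(k+1) − s_k = 3**k*(-8*k**2 - 32*k - 28)
(s_(k+1) − s_k) − t_k = 0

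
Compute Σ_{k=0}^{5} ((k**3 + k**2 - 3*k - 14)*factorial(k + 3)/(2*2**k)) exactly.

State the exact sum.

t_(k+1)/t_k = (k**4 + 8*k**3 + 18*k**2 - 7*k - 60)/(2*(k**3 + k**2 - 3*k - 14)).
A = k/2 + 2, B = 1, C = k**3 + k**2 - 3*k - 14.
f must satisfy (k/2 + 2)·f(k+1) − (1)·f(k) = k**3 + k**2 - 3*k - 14.
d = 2 from the (1,0,3) case.
Match coefficients ⇒ f(k) = 2*(k**2 - 3*k - 3).
R(k) = B(k−1)·f(k)/C(k) = 2*(k**2 - 3*k - 3)/(k**3 + k**2 - 3*k - 14); s_k = R·t_k = (k**2 - 3*k - 3)*factorial(k + 3)/2**k.
Verify: (k**3 + k**2 - 3*k - 14)*factorial(k + 3)/(2*2**k) matches t_k.
Telescoping: Σ = s_(6) − s_(0) = 85050 − (-18) = 85068.

Σ = 85068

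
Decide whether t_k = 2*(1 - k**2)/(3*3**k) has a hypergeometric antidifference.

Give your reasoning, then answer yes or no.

Yes. s_k = k*(k + 1)/3**k.

The ratio is k*(k + 2)/(3*(k**2 - 1)).
A = 1/3, B = 1, C = k**2 - 1.
f must satisfy (1/3)·f(k+1) − (1)·f(k) = k**2 - 1.
From deg A=0, deg B=0, deg C=2: d=2.
A polynomial solution: f(k) = -3*k*(k + 1)/2.
Certificate R = B(k−1)f/C = -3*k/(2*(k - 1)) gives s_k = k*(k + 1)/3**k.
Check: Δs_k = 2*(1 - k**2)/(3*3**k). ✓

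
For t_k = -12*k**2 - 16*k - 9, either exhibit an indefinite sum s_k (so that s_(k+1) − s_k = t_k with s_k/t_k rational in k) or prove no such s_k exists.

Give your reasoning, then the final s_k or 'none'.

s_k = k*(-4*k**2 - 2*k - 3)

Compute t_(k+1)/t_k: get (12*k**2 + 40*k + 37)/(12*k**2 + 16*k + 9).
A = 1, B = 1, C = k**2 + 4*k/3 + 3/4.
Solve (1)·f(k+1) − (1)·f(k) = k**2 + 4*k/3 + 3/4.
d = 3 from the (0,0,2) case.
Solving with deg f ≤ 3: f(k) = k*(4*k**2 + 2*k + 3)/12.
So s_k = (B(k−1)f/C)·t_k = (k*(4*k**2 + 2*k + 3)/(12*k**2 + 16*k + 9))·t_k = k*(-4*k**2 - 2*k - 3).
s_(k+1) − s_k = -12*k**2 - 16*k - 9 = t_k.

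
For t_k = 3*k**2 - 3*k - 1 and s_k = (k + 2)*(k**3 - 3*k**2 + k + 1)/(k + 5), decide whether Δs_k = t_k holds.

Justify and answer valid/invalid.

Invalid: residual 3*(-2*k**3 - 15*k**2 + 17*k + 6)/(k**2 + 11*k + 30) ≠ 0.

s_(k+1) = k*(k**3 + 3*k**2 - 2*k - 6)/(k + 6)
s_(k+1) − s_k = (3*k**4 + 24*k**3 + 11*k**2 - 50*k - 12)/(k**2 + 11*k + 30)
(s_(k+1) − s_k) − t_k = 3*(-2*k**3 - 15*k**2 + 17*k + 6)/(k**2 + 11*k + 30)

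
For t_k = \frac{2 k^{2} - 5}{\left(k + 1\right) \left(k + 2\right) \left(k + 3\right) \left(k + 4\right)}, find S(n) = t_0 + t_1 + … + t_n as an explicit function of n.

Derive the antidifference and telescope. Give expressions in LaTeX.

Compute t_(k+1)/t_k: get (k + 1)*(2*(k + 1)**2 - 5)/((k + 5)*(2*k**2 - 5)).
Factor: A=k + 1; B=k + 5; C=k**2 - 5/2.
Solve (k + 1)·f(k+1) − (k + 4)·f(k) = k**2 - 5/2.
From deg A=1, deg B=1, deg C=2: d=3.
Match coefficients ⇒ f(k) = -k*(2*k + 3)/2.
Certificate R = B(k−1)f/C = -k*(k + 4)*(2*k + 3)/(2*k**2 - 5) gives s_k = k*(-2*k - 3)/((k + 1)*(k + 2)*(k + 3)).
Check: Δs_k = (2*k**2 - 5)/(k**4 + 10*k**3 + 35*k**2 + 50*k + 24). ✓
Σ_(k=0)^n t_k = s_(n+1) − s_(0) = ((-2*n**2 - 7*n - 5)/(n**3 + 9*n**2 + 26*n + 24)) − (0), i.e. (-2*n**2 - 7*n - 5)/(n**3 + 9*n**2 + 26*n + 24).

S(n) = \frac{- 2 n^{2} - 7 n - 5}{n^{3} + 9 n^{2} + 26 n + 24}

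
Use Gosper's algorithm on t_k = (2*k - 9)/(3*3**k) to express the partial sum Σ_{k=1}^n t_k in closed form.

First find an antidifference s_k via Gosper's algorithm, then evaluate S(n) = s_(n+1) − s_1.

S(n) = 3**(-n - 1)*(-3**(n + 1) - n + 3)

Step 1: r(k) = (2*k - 7)/(3*(2*k - 9)).
So A=1/3 and B=1, with C=k - 9/2.
Solve (1/3)·f(k+1) − (1)·f(k) = k - 9/2.
From deg A=0, deg B=0, deg C=1: d=1.
A polynomial solution: f(k) = -3*(k - 4)/2.
Then R = B(k−1)f/C = -3*(k - 4)/(2*k - 9), so s_k = R(k)·t_k = (4 - k)/3**k.
Check: Δs_k = (2*k - 9)/(3*3**k). ✓
Telescope: S(n) = s_(n+1) − s_(1) = 3**(-n - 1)*(3 - n) − (1) = 3**(-n - 1)*(-3**(n + 1) - n + 3).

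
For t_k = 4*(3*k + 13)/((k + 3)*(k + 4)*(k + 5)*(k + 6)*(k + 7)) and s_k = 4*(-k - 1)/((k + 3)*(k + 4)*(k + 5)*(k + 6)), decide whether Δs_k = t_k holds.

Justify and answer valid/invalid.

s_(k+1) = 4*(-k - 2)/((k + 4)*(k + 5)*(k + 6)*(k + 7))
s_(k+1) − s_k = 4*(3*k + 1)/(k**5 + 25*k**4 + 245*k**3 + 1175*k**2 + 2754*k + 2520)
(s_(k+1) − s_k) − t_k = -48/(k**5 + 25*k**4 + 245*k**3 + 1175*k**2 + 2754*k + 2520)

Invalid: residual -48/(k**5 + 25*k**4 + 245*k**3 + 1175*k**2 + 2754*k + 2520) ≠ 0.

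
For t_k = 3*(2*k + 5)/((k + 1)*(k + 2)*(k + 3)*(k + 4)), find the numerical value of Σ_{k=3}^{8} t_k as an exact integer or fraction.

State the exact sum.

Σ = 1/10

t_(k+1)/t_k = (k + 1)*(2*k + 7)/((k + 5)*(2*k + 5)).
Take A(k)=k + 1, B(k)=k + 5, C(k)=k + 5/2.
Solve (k + 1)·f(k+1) − (k + 4)·f(k) = k + 5/2.
Degrees (1,1,1) ⇒ d ≤ 3.
A polynomial solution: f(k) = k*(k + 2)*(k + 4)/6.
So s_k = (B(k−1)f/C)·t_k = (k*(k + 2)*(k + 4)**2/(3*(2*k + 5)))·t_k = k*(k + 4)/(k**2 + 4*k + 3).
Verify: 3*(2*k + 5)/(k**4 + 10*k**3 + 35*k**2 + 50*k + 24) matches t_k.
Telescoping: Σ = s_(9) − s_(3) = 39/40 − (7/8) = 1/10.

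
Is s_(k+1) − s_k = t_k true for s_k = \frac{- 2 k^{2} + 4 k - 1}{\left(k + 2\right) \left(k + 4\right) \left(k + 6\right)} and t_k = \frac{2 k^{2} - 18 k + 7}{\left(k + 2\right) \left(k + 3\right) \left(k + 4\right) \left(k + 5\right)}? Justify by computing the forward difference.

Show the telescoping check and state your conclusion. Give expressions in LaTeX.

s_(k+1) = (1 - 2*k**2)/(k**3 + 15*k**2 + 71*k + 105)
s_(k+1) − s_k = (2*k**4 - 4*k**3 - 143*k**2 - 305*k + 153)/(k**6 + 27*k**5 + 295*k**4 + 1665*k**3 + 5104*k**2 + 8028*k + 5040)
(s_(k+1) − s_k) − t_k = 3*(-4*k**3 + 120*k - 47)/(k**6 + 27*k**5 + 295*k**4 + 1665*k**3 + 5104*k**2 + 8028*k + 5040)

Invalid: residual \frac{3 \left(- 4 k^{3} + 120 k - 47\right)}{k^{6} + 27 k^{5} + 295 k^{4} + 1665 k^{3} + 5104 k^{2} + 8028 k + 5040} ≠ 0.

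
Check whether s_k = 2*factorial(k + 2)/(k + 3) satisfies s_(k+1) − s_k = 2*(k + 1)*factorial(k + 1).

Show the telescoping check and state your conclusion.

Invalid: residual -2*(k**2 + 4*k + 2)*factorial(k + 1)/((k + 3)*(k + 4)) ≠ 0.

s_(k+1) = 2*factorial(k + 3)/(k + 4)
s_(k+1) − s_k = 2*(k**2 + 5*k + 5)*factorial(k + 2)/((k + 3)*(k + 4))
(s_(k+1) − s_k) − t_k = -2*(k**2 + 4*k + 2)*factorial(k + 1)/((k + 3)*(k + 4))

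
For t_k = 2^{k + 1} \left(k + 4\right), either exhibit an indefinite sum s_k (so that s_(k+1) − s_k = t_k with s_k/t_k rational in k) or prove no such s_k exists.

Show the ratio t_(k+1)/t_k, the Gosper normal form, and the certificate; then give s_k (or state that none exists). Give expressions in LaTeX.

Ratio r(k) = 2*(k + 5)/(k + 4).
Gosper form: A/B · C(k+1)/C(k) with A=2, B=1, C=k + 4.
Solve (2)·f(k+1) − (1)·f(k) = k + 4.
Bound: deg f ≤ 1.
Match coefficients ⇒ f(k) = k + 2.
So s_k = (B(k−1)f/C)·t_k = ((k + 2)/(k + 4))·t_k = 2**(k + 1)*(k + 2).
Δs = 2**(k + 1)*(k + 4), as required.

s_k = 2^{k + 1} \left(k + 2\right)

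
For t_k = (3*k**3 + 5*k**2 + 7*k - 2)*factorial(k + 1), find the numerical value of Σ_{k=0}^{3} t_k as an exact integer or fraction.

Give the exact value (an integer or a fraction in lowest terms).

Σ = 3840

Ratio r(k) = (3*k**4 + 20*k**3 + 54*k**2 + 65*k + 26)/(3*k**3 + 5*k**2 + 7*k - 2).
Gosper form: A/B · C(k+1)/C(k) with A=k + 2, B=1, C=k**3 + 5*k**2/3 + 7*k/3 - 2/3.
f must satisfy (k + 2)·f(k+1) − (1)·f(k) = k**3 + 5*k**2/3 + 7*k/3 - 2/3.
d = 2 from the (1,0,3) case.
Coefficient equations give f(k) = k*(3*k - 4)/3.
So s_k = (B(k−1)f/C)·t_k = (k*(3*k - 4)/(3*k**3 + 5*k**2 + 7*k - 2))·t_k = k*(3*k - 4)*factorial(k + 1).
Verify: (3*k**3 + 5*k**2 + 7*k - 2)*factorial(k + 1) matches t_k.
Evaluate s at k=4 and k=0: 3840 and 0; difference 3840.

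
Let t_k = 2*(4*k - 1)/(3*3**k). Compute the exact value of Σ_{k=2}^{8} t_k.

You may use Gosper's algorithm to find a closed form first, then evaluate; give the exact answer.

Ratio r(k) = (4*k + 3)/(3*(4*k - 1)).
Take A(k)=1/3, B(k)=1, C(k)=k - 1/4.
Set up (1/3)·f(k+1) − (1)·f(k) − (k - 1/4) = 0.
Bound: deg f ≤ 1.
Match coefficients ⇒ f(k) = -3*(4*k + 1)/8.
Certificate R = B(k−1)f/C = -3*(4*k + 1)/(2*(4*k - 1)) gives s_k = (-4*k - 1)/3**k.
Verify: 2*(4*k - 1)/(3*3**k) matches t_k.
Telescoping: Σ = s_(9) − s_(2) = -37/19683 − (-1) = 19646/19683.

Σ = 19646/19683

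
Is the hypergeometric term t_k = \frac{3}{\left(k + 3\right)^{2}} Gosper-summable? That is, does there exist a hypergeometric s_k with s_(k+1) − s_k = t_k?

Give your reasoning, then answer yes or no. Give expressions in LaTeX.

No. Not Gosper-summable.

The ratio is (k + 3)**2/(k + 4)**2.
Take A(k)=k**2 + 6*k + 9, B(k)=k**2 + 8*k + 16, C(k)=1.
Solve (k**2 + 6*k + 9)·f(k+1) − (k**2 + 6*k + 9)·f(k) = 1.
From deg A=2, deg B=2, deg C=0: d=0.
Write f(k) = c0. Then LHS − RHS = -1, requiring -1 = 0: contradictory. No certificate.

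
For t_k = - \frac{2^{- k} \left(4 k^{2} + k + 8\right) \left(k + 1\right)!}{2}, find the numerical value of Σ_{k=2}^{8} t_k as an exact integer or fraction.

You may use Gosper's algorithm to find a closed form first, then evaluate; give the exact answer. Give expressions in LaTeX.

t_(k+1)/t_k = (k + 2)*(k + 4*(k + 1)**2 + 9)/(2*(4*k**2 + k + 8)).
Normal form (A,B,C) = (k/2 + 1, 1, k**2 + k/4 + 2).
Set up (k/2 + 1)·f(k+1) − (1)·f(k) − (k**2 + k/4 + 2) = 0.
From deg A=1, deg B=0, deg C=2: d=1.
A polynomial solution: f(k) = (4*k - 3)/2.
R(k) = B(k−1)·f(k)/C(k) = 2*(4*k - 3)/(4*k**2 + k + 8); s_k = R·t_k = -(4*k - 3)*factorial(k + 1)/2**k.
s_(k+1) − s_k = -(4*k**2 + k + 8)*factorial(k + 1)/(2*2**k) = t_k.
Sum = s_(9) − s_(2); s_(9) = -467775/2, s_(2) = -15/2 ⇒ -233880.

Σ = -233880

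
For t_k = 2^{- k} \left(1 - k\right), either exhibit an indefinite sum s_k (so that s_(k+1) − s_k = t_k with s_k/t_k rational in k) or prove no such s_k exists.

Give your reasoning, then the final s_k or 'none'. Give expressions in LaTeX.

s_k = 2^{1 - k} k

Compute t_(k+1)/t_k: get k/(2*(k - 1)).
A = 1/2, B = 1, C = k - 1.
Need (1/2)·f(k+1) − (1)·f(k) = k - 1.
Degrees (0,0,1) ⇒ d ≤ 1.
Match coefficients ⇒ f(k) = -2*k.
So s_k = (B(k−1)f/C)·t_k = (-2*k/(k - 1))·t_k = 2**(1 - k)*k.
Check: Δs_k = (1 - k)/2**k. ✓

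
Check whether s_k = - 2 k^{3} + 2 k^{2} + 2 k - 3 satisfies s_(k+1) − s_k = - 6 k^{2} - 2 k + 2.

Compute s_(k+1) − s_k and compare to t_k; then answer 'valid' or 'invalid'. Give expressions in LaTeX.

valid (s_(k+1) − s_k reduces to t_k)

s_(k+1) = -2*k**3 - 4*k**2 - 1
s_(k+1) − s_k = -6*k**2 - 2*k + 2
(s_(k+1) − s_k) − t_k = 0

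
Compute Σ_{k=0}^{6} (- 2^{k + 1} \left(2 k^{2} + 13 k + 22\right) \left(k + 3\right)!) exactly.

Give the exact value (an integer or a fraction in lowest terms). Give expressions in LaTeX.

Σ = -8360755176

t_(k+1)/t_k = 2*(2*k**3 + 25*k**2 + 105*k + 148)/(2*k**2 + 13*k + 22).
A = 2*k + 8, B = 1, C = k**2 + 13*k/2 + 11.
Set up (2*k + 8)·f(k+1) − (1)·f(k) − (k**2 + 13*k/2 + 11) = 0.
deg f ≤ 1 (via 1,0,2).
A polynomial solution: f(k) = (k + 2)/2.
Certificate R = B(k−1)f/C = (k + 2)/(2*k**2 + 13*k + 22) gives s_k = -2**(k + 1)*(k + 2)*factorial(k + 3).
Verify: -2**(k + 1)*(2*k**2 + 13*k + 22)*factorial(k + 3) matches t_k.
Sum = s_(7) − s_(0); s_(7) = -8360755200, s_(0) = -24 ⇒ -8360755176.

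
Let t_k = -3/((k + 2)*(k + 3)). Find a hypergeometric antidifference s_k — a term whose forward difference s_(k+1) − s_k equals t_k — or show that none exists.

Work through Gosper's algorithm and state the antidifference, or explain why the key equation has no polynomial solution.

s_k = -3*k/(2*k + 4)

t_(k+1)/t_k = (k + 2)/(k + 4).
So A=k + 2 and B=k + 4, with C=1.
Need (k + 2)·f(k+1) − (k + 3)·f(k) = 1.
d = 1 from the (1,1,0) case.
Coefficient equations give f(k) = k/2.
R(k) = B(k−1)·f(k)/C(k) = k*(k + 3)/2; s_k = R·t_k = -3*k/(2*k + 4).
Δs = -3/(k**2 + 5*k + 6), as required.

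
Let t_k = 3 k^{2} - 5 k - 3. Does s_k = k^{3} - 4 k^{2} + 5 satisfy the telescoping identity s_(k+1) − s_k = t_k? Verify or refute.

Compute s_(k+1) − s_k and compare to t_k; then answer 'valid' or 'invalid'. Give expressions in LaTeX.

valid; difference matches t_k

s_(k+1) = k**3 - k**2 - 5*k + 2
s_(k+1) − s_k = 3*k**2 - 5*k - 3
(s_(k+1) − s_k) − t_k = 0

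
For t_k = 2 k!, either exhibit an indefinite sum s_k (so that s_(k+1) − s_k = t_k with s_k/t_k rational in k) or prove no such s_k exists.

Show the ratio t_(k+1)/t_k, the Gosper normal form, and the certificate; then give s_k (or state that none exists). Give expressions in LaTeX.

t_(k+1)/t_k = k + 1.
Factor: A=k + 1; B=1; C=1.
Set up (k + 1)·f(k+1) − (1)·f(k) − (1) = 0.
From deg A=1, deg B=0, deg C=0: d=-1.
d = -1 < 0 ⇒ no nonzero polynomial f; not summable.

no hypergeometric antidifference exists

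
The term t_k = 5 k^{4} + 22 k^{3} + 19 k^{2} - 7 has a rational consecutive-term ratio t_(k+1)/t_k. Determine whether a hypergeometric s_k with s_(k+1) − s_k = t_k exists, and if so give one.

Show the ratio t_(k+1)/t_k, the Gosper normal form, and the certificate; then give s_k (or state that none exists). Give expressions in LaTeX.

The ratio is (5*k**4 + 42*k**3 + 115*k**2 + 124*k + 39)/(5*k**4 + 22*k**3 + 19*k**2 - 7).
A = 1, B = 1, C = k**4 + 22*k**3/5 + 19*k**2/5 - 7/5.
f must satisfy (1)·f(k+1) − (1)·f(k) = k**4 + 22*k**3/5 + 19*k**2/5 - 7/5.
Degrees (0,0,4) ⇒ d ≤ 5.
A polynomial solution: f(k) = k*(k**4 + 3*k**3 - 3*k**2 - 4*k - 4)/5.
So s_k = (B(k−1)f/C)·t_k = (k*(k**4 + 3*k**3 - 3*k**2 - 4*k - 4)/(5*k**4 + 22*k**3 + 19*k**2 - 7))·t_k = k*(k**4 + 3*k**3 - 3*k**2 - 4*k - 4).
Check: Δs_k = 5*k**4 + 22*k**3 + 19*k**2 - 7. ✓

s_k = k \left(k^{4} + 3 k^{3} - 3 k^{2} - 4 k - 4\right)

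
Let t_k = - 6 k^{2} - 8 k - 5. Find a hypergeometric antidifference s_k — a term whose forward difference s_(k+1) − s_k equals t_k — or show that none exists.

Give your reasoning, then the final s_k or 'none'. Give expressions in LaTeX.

s_k = k \left(- 2 k^{2} - k - 2\right)

t_(k+1)/t_k = (6*k**2 + 20*k + 19)/(6*k**2 + 8*k + 5).
Factor: A=1; B=1; C=k**2 + 4*k/3 + 5/6.
Set up (1)·f(k+1) − (1)·f(k) − (k**2 + 4*k/3 + 5/6) = 0.
From deg A=0, deg B=0, deg C=2: d=3.
Coefficient equations give f(k) = k*(2*k**2 + k + 2)/6.
Certificate R = B(k−1)f/C = k*(2*k**2 + k + 2)/(6*k**2 + 8*k + 5) gives s_k = k*(-2*k**2 - k - 2).
Check: Δs_k = -6*k**2 - 8*k - 5. ✓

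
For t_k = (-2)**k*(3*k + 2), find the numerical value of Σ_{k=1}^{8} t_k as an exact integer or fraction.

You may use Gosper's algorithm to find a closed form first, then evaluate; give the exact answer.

Σ = 4606

Step 1: r(k) = 2*(-3*k - 5)/(3*k + 2).
Gosper form: A/B · C(k+1)/C(k) with A=-2, B=1, C=k + 2/3.
Need (-2)·f(k+1) − (1)·f(k) = k + 2/3.
From deg A=0, deg B=0, deg C=1: d=1.
A polynomial solution: f(k) = -k/3.
Then R = B(k−1)f/C = -k/(3*k + 2), so s_k = R(k)·t_k = -(-2)**k*k.
Δs = (-2)**k*(3*k + 2), as required.
Σ_(k=1)^(8) t_k = s_(9) − s_(1) = 4608 − (2) = 4606.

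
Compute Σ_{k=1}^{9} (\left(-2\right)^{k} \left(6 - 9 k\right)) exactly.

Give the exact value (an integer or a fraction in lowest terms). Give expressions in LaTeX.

t_(k+1)/t_k = 2*(-3*k - 1)/(3*k - 2).
Factor: A=-2; B=1; C=k - 2/3.
f must satisfy (-2)·f(k+1) − (1)·f(k) = k - 2/3.
d = 1 from the (0,0,1) case.
Solving with deg f ≤ 1: f(k) = -(3*k - 4)/9.
R(k) = B(k−1)·f(k)/C(k) = -(3*k - 4)/(3*(3*k - 2)); s_k = R·t_k = (-2)**k*(3*k - 4).
Check: Δs_k = (-2)**k*(6 - 9*k). ✓
Σ_(k=1)^(9) t_k = s_(10) − s_(1) = 26624 − (2) = 26622.

Σ = 26622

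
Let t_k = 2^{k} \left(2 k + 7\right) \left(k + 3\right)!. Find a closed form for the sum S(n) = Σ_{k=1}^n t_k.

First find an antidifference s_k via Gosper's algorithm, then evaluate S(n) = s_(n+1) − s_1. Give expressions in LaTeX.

S(n) = 2 \cdot 2^{n} \left(n + 4\right)! - 48

Step 1: r(k) = 2*(k + 4)*(2*k + 9)/(2*k + 7).
Normal form (A,B,C) = (2*k + 8, 1, k + 7/2).
Key eq: (2*k + 8)·f(k+1) = (1)·f(k) + (k + 7/2).
d = 0 from the (1,0,1) case.
A polynomial solution: f(k) = 1/2.
Then R = B(k−1)f/C = 1/(2*k + 7), so s_k = R(k)·t_k = 2**k*factorial(k + 3).
Δs = 2**k*(2*k + 7)*factorial(k + 3), as required.
Telescope: S(n) = s_(n+1) − s_(1) = 2**(n + 1)*factorial(n + 4) − (48) = 2*2**n*factorial(n + 4) - 48.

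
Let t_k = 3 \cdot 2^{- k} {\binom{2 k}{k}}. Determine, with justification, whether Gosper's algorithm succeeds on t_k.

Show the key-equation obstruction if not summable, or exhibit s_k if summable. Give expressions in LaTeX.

No — negative degree bound, so no certificate f.

Compute t_(k+1)/t_k: get (2*k + 1)/(k + 1).
A = 2*k + 1, B = k + 1, C = 1.
f must satisfy (2*k + 1)·f(k+1) − (k)·f(k) = 1.
d = -1 from the (1,1,0) case.
Bound -1 < 0, so the key equation has no polynomial solution.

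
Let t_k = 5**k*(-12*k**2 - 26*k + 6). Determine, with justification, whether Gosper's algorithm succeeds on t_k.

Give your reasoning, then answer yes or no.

Compute t_(k+1)/t_k: get 5*(6*k**2 + 25*k + 16)/(6*k**2 + 13*k - 3).
A = 5, B = 1, C = k**2 + 13*k/6 - 1/2.
Solve (5)·f(k+1) − (1)·f(k) = k**2 + 13*k/6 - 1/2.
From deg A=0, deg B=0, deg C=2: d=2.
Match coefficients ⇒ f(k) = (k + 1)*(3*k - 4)/12.
Certificate R = B(k−1)f/C = (k + 1)*(3*k - 4)/(2*(6*k**2 + 13*k - 3)) gives s_k = 5**k*(-3*k**2 + k + 4).
Δs = 5**k*(-12*k**2 - 26*k + 6), as required.

Yes. s_k = 5**k*(-3*k**2 + k + 4).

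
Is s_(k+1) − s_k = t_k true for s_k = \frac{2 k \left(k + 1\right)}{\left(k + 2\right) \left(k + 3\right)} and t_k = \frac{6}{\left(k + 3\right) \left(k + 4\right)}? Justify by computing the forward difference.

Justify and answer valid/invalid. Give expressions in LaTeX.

Invalid: residual \frac{2 \left(k - 2\right)}{k^{3} + 9 k^{2} + 26 k + 24} ≠ 0.

s_(k+1) = 2*(k + 1)*(k + 2)/((k + 3)*(k + 4))
s_(k+1) − s_k = 8*(k + 1)/(k**3 + 9*k**2 + 26*k + 24)
(s_(k+1) − s_k) − t_k = 2*(k - 2)/(k**3 + 9*k**2 + 26*k + 24)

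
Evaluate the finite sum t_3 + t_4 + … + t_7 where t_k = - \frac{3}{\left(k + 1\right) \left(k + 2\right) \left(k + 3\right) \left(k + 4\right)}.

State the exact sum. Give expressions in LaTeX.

r(k) = (k + 1)/(k + 5) after simplifying.
A = k + 1, B = k + 5, C = 1.
f must satisfy (k + 1)·f(k+1) − (k + 4)·f(k) = 1.
From deg A=1, deg B=1, deg C=0: d=3.
Solving with deg f ≤ 3: f(k) = k*(k**2 + 6*k + 11)/18.
So s_k = (B(k−1)f/C)·t_k = (k*(k + 4)*(k**2 + 6*k + 11)/18)·t_k = k*(-k**2 - 6*k - 11)/(6*(k + 1)*(k + 2)*(k + 3)).
Check: Δs_k = -3/(k**4 + 10*k**3 + 35*k**2 + 50*k + 24). ✓
Sum = s_(8) − s_(3); s_(8) = -82/495, s_(3) = -19/120 ⇒ -29/3960.

Σ = -29/3960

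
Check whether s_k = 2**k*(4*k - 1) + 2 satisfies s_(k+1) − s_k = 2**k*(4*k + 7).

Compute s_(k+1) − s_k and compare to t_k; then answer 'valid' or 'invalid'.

s_(k+1) = 2*2**k*(4*k + 3) + 2
s_(k+1) − s_k = 2**k*(4*k + 7)
(s_(k+1) − s_k) − t_k = 0

Valid: the claim telescopes to t_k.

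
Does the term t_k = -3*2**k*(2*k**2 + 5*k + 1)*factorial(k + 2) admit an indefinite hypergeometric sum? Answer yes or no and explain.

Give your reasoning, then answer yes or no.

Ratio r(k) = 2*(2*k**3 + 15*k**2 + 35*k + 24)/(2*k**2 + 5*k + 1).
Take A(k)=2*k + 6, B(k)=1, C(k)=k**2 + 5*k/2 + 1/2.
Solve (2*k + 6)·f(k+1) − (1)·f(k) = k**2 + 5*k/2 + 1/2.
d = 1 from the (1,0,2) case.
Match coefficients ⇒ f(k) = (k - 1)/2.
Certificate R = B(k−1)f/C = (k - 1)/(2*k**2 + 5*k + 1) gives s_k = -3*2**k*(k - 1)*factorial(k + 2).
Check: Δs_k = -3*2**k*(2*k**2 + 5*k + 1)*factorial(k + 2). ✓

Yes. s_k = -3*2**k*(k - 1)*factorial(k + 2).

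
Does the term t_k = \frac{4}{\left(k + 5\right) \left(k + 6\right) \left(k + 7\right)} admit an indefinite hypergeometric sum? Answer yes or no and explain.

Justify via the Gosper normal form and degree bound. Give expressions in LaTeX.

Yes. s_k = \frac{k \left(k + 11\right)}{15 \left(k + 5\right) \left(k + 6\right)}.

r(k) = (k + 5)/(k + 8) after simplifying.
Factor: A=k + 5; B=k + 8; C=1.
f must satisfy (k + 5)·f(k+1) − (k + 7)·f(k) = 1.
deg f ≤ 2 (via 1,1,0).
Coefficient equations give f(k) = k*(k + 11)/60.
Certificate R = B(k−1)f/C = k*(k + 7)*(k + 11)/60 gives s_k = k*(k + 11)/(15*(k + 5)*(k + 6)).
Check: Δs_k = 4/(k**3 + 18*k**2 + 107*k + 210). ✓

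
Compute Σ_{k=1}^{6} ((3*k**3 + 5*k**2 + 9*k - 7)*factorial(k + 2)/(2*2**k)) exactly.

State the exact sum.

Σ = 326040

Compute t_(k+1)/t_k: get (3*k**4 + 23*k**3 + 70*k**2 + 94*k + 30)/(2*(3*k**3 + 5*k**2 + 9*k - 7)).
Gosper form: A/B · C(k+1)/C(k) with A=k/2 + 3/2, B=1, C=k**3 + 5*k**2/3 + 3*k - 7/3.
Need (k/2 + 3/2)·f(k+1) − (1)·f(k) = k**3 + 5*k**2/3 + 3*k - 7/3.
deg f ≤ 2 (via 1,0,3).
A polynomial solution: f(k) = 2*(k - 2)*(3*k + 2)/3.
R(k) = B(k−1)·f(k)/C(k) = 2*(k - 2)*(3*k + 2)/(3*k**3 + 5*k**2 + 9*k - 7); s_k = R·t_k = (k - 2)*(3*k + 2)*factorial(k + 2)/2**k.
Check: Δs_k = (3*k**3 + 5*k**2 + 9*k - 7)*factorial(k + 2)/(2*2**k). ✓
Sum = s_(7) − s_(1); s_(7) = 326025, s_(1) = -15 ⇒ 326040.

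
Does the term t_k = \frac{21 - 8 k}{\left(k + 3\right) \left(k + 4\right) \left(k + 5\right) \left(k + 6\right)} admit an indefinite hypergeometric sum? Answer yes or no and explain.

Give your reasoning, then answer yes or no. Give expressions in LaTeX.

Step 1: r(k) = (k + 3)*(8*k - 13)/((k + 7)*(8*k - 21)).
Take A(k)=k + 3, B(k)=k + 7, C(k)=k - 21/8.
Key eq: (k + 3)·f(k+1) = (k + 6)·f(k) + (k - 21/8).
deg f ≤ 3 (via 1,1,1).
A polynomial solution: f(k) = -k*(k**2 + 12*k + 127)/160.
Then R = B(k−1)f/C = -k*(k + 6)*(k**2 + 12*k + 127)/(20*(8*k - 21)), so s_k = R(k)·t_k = k*(k**2 + 12*k + 127)/(20*(k + 3)*(k + 4)*(k + 5)).
Verify: (21 - 8*k)/(k**4 + 18*k**3 + 119*k**2 + 342*k + 360) matches t_k.

Yes. s_k = \frac{k \left(k^{2} + 12 k + 127\right)}{20 \left(k + 3\right) \left(k + 4\right) \left(k + 5\right)}.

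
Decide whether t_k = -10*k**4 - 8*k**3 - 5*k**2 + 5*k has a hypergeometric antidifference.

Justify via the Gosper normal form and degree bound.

Yes. s_k = k*(-2*k**4 + 3*k**3 - k**2 + 3*k - 3).

The ratio is (10*k**4 + 48*k**3 + 89*k**2 + 69*k + 18)/(k*(10*k**3 + 8*k**2 + 5*k - 5)).
Take A(k)=1, B(k)=1, C(k)=k**4 + 4*k**3/5 + k**2/2 - k/2.
Solve (1)·f(k+1) − (1)·f(k) = k**4 + 4*k**3/5 + k**2/2 - k/2.
Bound: deg f ≤ 5.
A polynomial solution: f(k) = k*(k - 1)*(2*k**3 - k**2 - 3)/10.
So s_k = (B(k−1)f/C)·t_k = ((k - 1)*(2*k**3 - k**2 - 3)/(10*k**3 + 8*k**2 + 5*k - 5))·t_k = k*(-2*k**4 + 3*k**3 - k**2 + 3*k - 3).
Verify: k*(-10*k**3 - 8*k**2 - 5*k + 5) matches t_k.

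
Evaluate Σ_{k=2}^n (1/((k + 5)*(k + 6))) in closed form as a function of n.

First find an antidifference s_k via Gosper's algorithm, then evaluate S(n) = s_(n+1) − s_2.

S(n) = (n - 1)/(7*(n + 6))

Step 1: r(k) = (k + 5)/(k + 7).
Gosper form: A/B · C(k+1)/C(k) with A=k + 5, B=k + 7, C=1.
Solve (k + 5)·f(k+1) − (k + 6)·f(k) = 1.
deg f ≤ 1 (via 1,1,0).
Coefficient equations give f(k) = k/5.
Certificate R = B(k−1)f/C = k*(k + 6)/5 gives s_k = k/(5*(k + 5)).
Check: Δs_k = 1/(k**2 + 11*k + 30). ✓
Σ_(k=2)^n t_k = s_(n+1) − s_(2) = ((n + 1)/(5*(n + 6))) − (2/35), i.e. (n - 1)/(7*(n + 6)).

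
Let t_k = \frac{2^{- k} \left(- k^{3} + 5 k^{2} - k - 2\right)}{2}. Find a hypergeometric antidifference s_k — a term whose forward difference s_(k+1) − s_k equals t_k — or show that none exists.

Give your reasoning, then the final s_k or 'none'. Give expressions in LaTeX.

s_k = 2^{- k} \left(k^{3} - 2 k^{2} + 1\right)

The ratio is (k**3/2 - k**2 - 3*k - 1/2)/(k**3 - 5*k**2 + k + 2).
Gosper form: A/B · C(k+1)/C(k) with A=1/2, B=1, C=k**3 - 5*k**2 + k + 2.
Need (1/2)·f(k+1) − (1)·f(k) = k**3 - 5*k**2 + k + 2.
deg f ≤ 3 (via 0,0,3).
Match coefficients ⇒ f(k) = -2*(k - 1)*(k**2 - k - 1).
So s_k = (B(k−1)f/C)·t_k = (-2*(k - 1)*(k**2 - k - 1)/(k**3 - 5*k**2 + k + 2))·t_k = (k**3 - 2*k**2 + 1)/2**k.
Verify: (-k**3 + 5*k**2 - k - 2)/(2*2**k) matches t_k.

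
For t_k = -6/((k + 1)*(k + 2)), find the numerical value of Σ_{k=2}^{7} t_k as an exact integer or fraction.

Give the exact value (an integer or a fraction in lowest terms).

Σ = -4/3

Step 1: r(k) = (k + 1)/(k + 3).
A = k + 1, B = k + 3, C = 1.
Need (k + 1)·f(k+1) − (k + 2)·f(k) = 1.
From deg A=1, deg B=1, deg C=0: d=1.
A polynomial solution: f(k) = k.
Then R = B(k−1)f/C = k*(k + 2), so s_k = R(k)·t_k = -6*k/(k + 1).
Check: Δs_k = -6/(k**2 + 3*k + 2). ✓
Telescoping: Σ = s_(8) − s_(2) = -16/3 − (-4) = -4/3.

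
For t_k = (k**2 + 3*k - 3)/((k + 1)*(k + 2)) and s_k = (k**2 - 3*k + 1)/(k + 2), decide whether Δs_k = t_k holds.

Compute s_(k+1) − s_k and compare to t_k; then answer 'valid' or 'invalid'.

Invalid: residual 2*(2 - 3*k)/(k**3 + 6*k**2 + 11*k + 6) ≠ 0.

s_(k+1) = (k**2 - k - 1)/(k + 3)
s_(k+1) − s_k = (k**2 + 5*k - 5)/(k**2 + 5*k + 6)
(s_(k+1) − s_k) − t_k = 2*(2 - 3*k)/(k**3 + 6*k**2 + 11*k + 6)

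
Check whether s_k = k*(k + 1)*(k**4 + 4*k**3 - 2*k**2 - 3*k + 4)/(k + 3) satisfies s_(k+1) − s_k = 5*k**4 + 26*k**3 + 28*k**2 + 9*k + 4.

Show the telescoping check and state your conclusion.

s_(k+1) = (k**6 + 11*k**5 + 42*k**4 + 73*k**3 + 63*k**2 + 30*k + 8)/(k + 4)
s_(k+1) − s_k = (5*k**6 + 53*k**5 + 196*k**4 + 301*k**3 + 211*k**2 + 82*k + 24)/(k**2 + 7*k + 12)
(s_(k+1) − s_k) − t_k = 2*(-4*k**5 - 37*k**4 - 108*k**3 - 96*k**2 - 27*k - 12)/(k**2 + 7*k + 12)

Invalid: residual 2*(-4*k**5 - 37*k**4 - 108*k**3 - 96*k**2 - 27*k - 12)/(k**2 + 7*k + 12) ≠ 0.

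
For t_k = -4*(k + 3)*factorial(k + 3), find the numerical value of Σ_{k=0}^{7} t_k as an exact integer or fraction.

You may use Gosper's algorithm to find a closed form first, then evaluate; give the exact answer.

Σ = -159667176

Compute t_(k+1)/t_k: get (k + 4)**2/(k + 3).
Take A(k)=k + 4, B(k)=1, C(k)=k + 3.
Solve (k + 4)·f(k+1) − (1)·f(k) = k + 3.
Bound: deg f ≤ 0.
Match coefficients ⇒ f(k) = 1.
R(k) = B(k−1)·f(k)/C(k) = 1/(k + 3); s_k = R·t_k = -4*factorial(k + 3).
s_(k+1) − s_k = -4*(k + 3)*factorial(k + 3) = t_k.
Sum = s_(8) − s_(0); s_(8) = -159667200, s_(0) = -24 ⇒ -159667176.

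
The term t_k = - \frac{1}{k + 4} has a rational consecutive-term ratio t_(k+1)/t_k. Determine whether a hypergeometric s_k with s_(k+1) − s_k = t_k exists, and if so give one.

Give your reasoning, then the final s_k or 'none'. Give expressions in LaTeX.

none — t_k is not Gosper-summable

t_(k+1)/t_k = (k + 4)/(k + 5).
Gosper form: A/B · C(k+1)/C(k) with A=k + 4, B=k + 5, C=1.
f must satisfy (k + 4)·f(k+1) − (k + 4)·f(k) = 1.
Bound: deg f ≤ 0.
Write f(k) = c0. Then LHS − RHS = -1, requiring -1 = 0: contradictory. No certificate.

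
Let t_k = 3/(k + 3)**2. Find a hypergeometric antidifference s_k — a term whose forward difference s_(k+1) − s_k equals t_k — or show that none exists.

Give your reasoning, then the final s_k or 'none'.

Ratio r(k) = (k + 3)**2/(k + 4)**2.
So A=k**2 + 6*k + 9 and B=k**2 + 8*k + 16, with C=1.
Set up (k**2 + 6*k + 9)·f(k+1) − (k**2 + 6*k + 9)·f(k) − (1) = 0.
From deg A=2, deg B=2, deg C=0: d=0.
Generic f = c0 gives residual -1; -1 = 0 cannot hold, so t_k is not Gosper-summable.

no hypergeometric antidifference exists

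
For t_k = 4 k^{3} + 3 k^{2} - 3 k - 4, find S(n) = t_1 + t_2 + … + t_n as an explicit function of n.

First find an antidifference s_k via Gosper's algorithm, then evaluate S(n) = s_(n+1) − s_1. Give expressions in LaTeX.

t_(k+1)/t_k = k*(4*k**2 + 15*k + 15)/(4*k**3 + 3*k**2 - 3*k - 4).
Gosper form: A/B · C(k+1)/C(k) with A=1, B=1, C=k**3 + 3*k**2/4 - 3*k/4 - 1.
Set up (1)·f(k+1) − (1)·f(k) − (k**3 + 3*k**2/4 - 3*k/4 - 1) = 0.
From deg A=0, deg B=0, deg C=3: d=4.
Solving with deg f ≤ 4: f(k) = k*(k**3 - k**2 - 2*k - 2)/4.
So s_k = (B(k−1)f/C)·t_k = (k*(k**3 - k**2 - 2*k - 2)/((k - 1)*(4*k**2 + 7*k + 4)))·t_k = k*(k**3 - k**2 - 2*k - 2).
Check: Δs_k = 4*k**3 + 3*k**2 - 3*k - 4. ✓
s_(n+1) = n**4 + 3*n**3 + n**2 - 5*n - 4 and s_(1) = -4, so S(n) = n*(n**3 + 3*n**2 + n - 5).

S(n) = n \left(n^{3} + 3 n^{2} + n - 5\right)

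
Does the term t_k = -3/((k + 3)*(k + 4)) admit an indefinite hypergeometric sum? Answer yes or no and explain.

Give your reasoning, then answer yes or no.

Yes. s_k = -k/(k + 3).

t_(k+1)/t_k = (k + 3)/(k + 5).
Take A(k)=k + 3, B(k)=k + 5, C(k)=1.
Set up (k + 3)·f(k+1) − (k + 4)·f(k) − (1) = 0.
Degrees (1,1,0) ⇒ d ≤ 1.
Coefficient equations give f(k) = k/3.
Get s_k = R·t_k = -k/(k + 3) with R(k) = B(k−1)f(k)/C(k) = k*(k + 4)/3.
Verify: -3/(k**2 + 7*k + 12) matches t_k.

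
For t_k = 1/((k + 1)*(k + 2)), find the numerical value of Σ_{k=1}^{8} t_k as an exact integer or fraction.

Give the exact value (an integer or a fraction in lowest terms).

Σ = 2/5

Step 1: r(k) = (k + 1)/(k + 3).
Take A(k)=k + 1, B(k)=k + 3, C(k)=1.
Solve (k + 1)·f(k+1) − (k + 2)·f(k) = 1.
Degrees (1,1,0) ⇒ d ≤ 1.
Coefficient equations give f(k) = k.
Get s_k = R·t_k = k/(k + 1) with R(k) = B(k−1)f(k)/C(k) = k*(k + 2).
s_(k+1) − s_k = 1/(k**2 + 3*k + 2) = t_k.
Σ_(k=1)^(8) t_k = s_(9) − s_(1) = 9/10 − (1/2) = 2/5.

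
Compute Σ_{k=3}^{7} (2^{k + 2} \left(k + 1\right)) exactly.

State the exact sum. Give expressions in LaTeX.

t_(k+1)/t_k = 2*(k + 2)/(k + 1).
A = 2, B = 1, C = k + 1.
Key eq: (2)·f(k+1) = (1)·f(k) + (k + 1).
Bound: deg f ≤ 1.
Match coefficients ⇒ f(k) = k - 1.
Get s_k = R·t_k = 2**(k + 2)*(k - 1) with R(k) = B(k−1)f(k)/C(k) = (k - 1)/(k + 1).
Δs = 2**(k + 2)*(k + 1), as required.
Sum = s_(8) − s_(3); s_(8) = 7168, s_(3) = 64 ⇒ 7104.

Σ = 7104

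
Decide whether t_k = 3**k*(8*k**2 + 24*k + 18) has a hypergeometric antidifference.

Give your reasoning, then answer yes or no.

The ratio is 3*(4*k**2 + 20*k + 25)/(4*k**2 + 12*k + 9).
Factor: A=3; B=1; C=k**2 + 3*k + 9/4.
Set up (3)·f(k+1) − (1)·f(k) − (k**2 + 3*k + 9/4) = 0.
From deg A=0, deg B=0, deg C=2: d=2.
Solve for f: f(k) = (4*k**2 + 3)/8 (degree 2 ≤ 2).
Then R = B(k−1)f/C = (4*k**2 + 3)/(2*(2*k + 3)**2), so s_k = R(k)·t_k = 3**k*(4*k**2 + 3).
Verify: 3**k*(8*k**2 + 24*k + 18) matches t_k.

Yes. s_k = 3**k*(4*k**2 + 3).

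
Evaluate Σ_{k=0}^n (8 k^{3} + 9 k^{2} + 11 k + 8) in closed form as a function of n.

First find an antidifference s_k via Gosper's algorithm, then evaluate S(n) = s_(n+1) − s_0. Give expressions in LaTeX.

S(n) = 2 n^{4} + 7 n^{3} + 12 n^{2} + 15 n + 8

Step 1: r(k) = (8*k**3 + 33*k**2 + 53*k + 36)/(8*k**3 + 9*k**2 + 11*k + 8).
Normal form (A,B,C) = (1, 1, k**3 + 9*k**2/8 + 11*k/8 + 1).
Need (1)·f(k+1) − (1)·f(k) = k**3 + 9*k**2/8 + 11*k/8 + 1.
From deg A=0, deg B=0, deg C=3: d=4.
Solve for f: f(k) = k*(2*k**3 - k**2 + 3*k + 4)/8 (degree 4 ≤ 4).
R(k) = B(k−1)·f(k)/C(k) = k*(2*k**3 - k**2 + 3*k + 4)/(8*k**3 + 9*k**2 + 11*k + 8); s_k = R·t_k = k*(2*k**3 - k**2 + 3*k + 4).
Verify: 8*k**3 + 9*k**2 + 11*k + 8 matches t_k.
Σ_(k=0)^n t_k = s_(n+1) − s_(0) = (2*n**4 + 7*n**3 + 12*n**2 + 15*n + 8) − (0), i.e. 2*n**4 + 7*n**3 + 12*n**2 + 15*n + 8.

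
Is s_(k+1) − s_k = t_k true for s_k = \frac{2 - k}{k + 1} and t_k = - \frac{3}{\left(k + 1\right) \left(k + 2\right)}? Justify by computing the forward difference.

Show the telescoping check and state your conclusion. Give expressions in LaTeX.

s_(k+1) = (1 - k)/(k + 2)
s_(k+1) − s_k = -3/(k**2 + 3*k + 2)
(s_(k+1) − s_k) − t_k = 0

Valid: the claim telescopes to t_k.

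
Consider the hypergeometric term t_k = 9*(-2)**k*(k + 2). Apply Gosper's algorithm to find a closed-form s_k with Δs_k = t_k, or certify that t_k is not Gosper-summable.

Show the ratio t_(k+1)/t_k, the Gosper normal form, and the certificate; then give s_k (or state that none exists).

t_(k+1)/t_k = 2*(-k - 3)/(k + 2).
A = -2, B = 1, C = k + 2.
Need (-2)·f(k+1) − (1)·f(k) = k + 2.
deg f ≤ 1 (via 0,0,1).
Coefficient equations give f(k) = -(3*k + 4)/9.
Get s_k = R·t_k = (-2)**k*(-3*k - 4) with R(k) = B(k−1)f(k)/C(k) = -(3*k + 4)/(9*(k + 2)).
Δs = 9*(-2)**k*(k + 2), as required.

s_k = (-2)**k*(-3*k - 4)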